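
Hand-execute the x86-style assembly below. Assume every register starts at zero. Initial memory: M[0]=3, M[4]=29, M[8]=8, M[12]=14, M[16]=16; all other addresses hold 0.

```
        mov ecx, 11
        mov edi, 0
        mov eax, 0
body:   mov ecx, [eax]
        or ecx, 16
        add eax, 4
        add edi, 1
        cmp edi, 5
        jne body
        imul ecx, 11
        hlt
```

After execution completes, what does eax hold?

20

mov ecx, 11 → ecx=11
mov edi, 0 → edi=0
mov eax, 0 → eax=0
mov ecx, [eax] → ecx=M[0]=3
or ecx, 16 → ecx=3|16=19
add eax, 4 → eax=0+4=4
add edi, 1 → edi=0+1=1
cmp edi, 5  (cmp 1,5)
jne body: taken
mov ecx, [eax] → ecx=M[4]=29
or ecx, 16 → ecx=29|16=29
add eax, 4 → eax=4+4=8
add edi, 1 → edi=1+1=2
cmp edi, 5  (cmp 2,5)
jne body: taken
mov ecx, [eax] → ecx=M[8]=8
or ecx, 16 → ecx=8|16=24
add eax, 4 → eax=8+4=12
add edi, 1 → edi=2+1=3
cmp edi, 5  (cmp 3,5)
jne body: taken
mov ecx, [eax] → ecx=M[12]=14
or ecx, 16 → ecx=14|16=30
add eax, 4 → eax=12+4=16
add edi, 1 → edi=3+1=4
cmp edi, 5  (cmp 4,5)
jne body: taken
mov ecx, [eax] → ecx=M[16]=16
or ecx, 16 → ecx=16|16=16
add eax, 4 → eax=16+4=20
add edi, 1 → edi=4+1=5
cmp edi, 5  (cmp 5,5)
jne body: not taken
imul ecx, 11 → ecx=16*11=176
halt.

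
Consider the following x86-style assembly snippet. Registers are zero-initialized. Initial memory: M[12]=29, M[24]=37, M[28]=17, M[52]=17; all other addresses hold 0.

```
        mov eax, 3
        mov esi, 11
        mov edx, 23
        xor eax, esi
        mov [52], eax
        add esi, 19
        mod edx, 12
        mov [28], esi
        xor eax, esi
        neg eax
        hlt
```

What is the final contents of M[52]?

mov eax, 3 → eax=3
mov esi, 11 → esi=11
mov edx, 23 → edx=23
xor eax, esi → eax=3^11=8
mov [52], eax → M[52]=8
add esi, 19 → esi=11+19=30
mod edx, 12 → edx=23%12=11
mov [28], esi → M[28]=30
xor eax, esi → eax=8^30=22
neg eax → eax=-(22)=-22
halt.

8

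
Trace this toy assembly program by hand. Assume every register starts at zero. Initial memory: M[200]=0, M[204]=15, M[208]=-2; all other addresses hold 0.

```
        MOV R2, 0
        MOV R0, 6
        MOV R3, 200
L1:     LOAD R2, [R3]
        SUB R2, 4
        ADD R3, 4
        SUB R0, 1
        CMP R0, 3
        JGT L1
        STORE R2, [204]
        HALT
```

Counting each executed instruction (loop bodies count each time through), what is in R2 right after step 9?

R2=0
R0=6
R3=200
R2=M[200]=0
R2=0-4=-4
R3=200+4=204
R0=6-1=5
CMP R0, 3  (cmp 5,3)
JGT L1: taken
After step 9: R2 = -4.

-4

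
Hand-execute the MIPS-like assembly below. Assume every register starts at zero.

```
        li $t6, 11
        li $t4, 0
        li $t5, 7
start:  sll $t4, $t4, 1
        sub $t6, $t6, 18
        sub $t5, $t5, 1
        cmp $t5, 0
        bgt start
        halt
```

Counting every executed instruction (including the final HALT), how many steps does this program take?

39

li $t6, 11 → $t6=11
li $t4, 0 → $t4=0
li $t5, 7 → $t5=7
sll $t4, $t4, 1 → $t4=0<<1=0
sub $t6, $t6, 18 → $t6=11-18=-7
sub $t5, $t5, 1 → $t5=7-1=6
cmp $t5, 0  (cmp 6,0)
bgt start: taken
sll $t4, $t4, 1 → $t4=0<<1=0
sub $t6, $t6, 18 → $t6=(-7)-18=-25
sub $t5, $t5, 1 → $t5=6-1=5
cmp $t5, 0  (cmp 5,0)
bgt start: taken
sll $t4, $t4, 1 → $t4=0<<1=0
sub $t6, $t6, 18 → $t6=(-25)-18=-43
sub $t5, $t5, 1 → $t5=5-1=4
cmp $t5, 0  (cmp 4,0)
bgt start: taken
sll $t4, $t4, 1 → $t4=0<<1=0
sub $t6, $t6, 18 → $t6=(-43)-18=-61
sub $t5, $t5, 1 → $t5=4-1=3
cmp $t5, 0  (cmp 3,0)
bgt start: taken
sll $t4, $t4, 1 → $t4=0<<1=0
sub $t6, $t6, 18 → $t6=(-61)-18=-79
sub $t5, $t5, 1 → $t5=3-1=2
cmp $t5, 0  (cmp 2,0)
bgt start: taken
sll $t4, $t4, 1 → $t4=0<<1=0
sub $t6, $t6, 18 → $t6=(-79)-18=-97
sub $t5, $t5, 1 → $t5=2-1=1
cmp $t5, 0  (cmp 1,0)
bgt start: taken
sll $t4, $t4, 1 → $t4=0<<1=0
sub $t6, $t6, 18 → $t6=(-97)-18=-115
sub $t5, $t5, 1 → $t5=1-1=0
cmp $t5, 0  (cmp 0,0)
bgt start: not taken
halt.
Total executed instructions: 39.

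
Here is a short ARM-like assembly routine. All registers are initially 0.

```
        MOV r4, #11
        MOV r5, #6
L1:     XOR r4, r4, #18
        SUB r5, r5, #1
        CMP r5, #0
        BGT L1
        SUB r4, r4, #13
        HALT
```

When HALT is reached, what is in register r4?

-2

r4=11
r5=6
r4=11^18=25
r5=6-1=5
CMP r5, #0  (cmp 5,0)
BGT L1: taken
r4=25^18=11
r5=5-1=4
CMP r5, #0  (cmp 4,0)
BGT L1: taken
r4=11^18=25
r5=4-1=3
CMP r5, #0  (cmp 3,0)
BGT L1: taken
r4=25^18=11
r5=3-1=2
CMP r5, #0  (cmp 2,0)
BGT L1: taken
r4=11^18=25
r5=2-1=1
CMP r5, #0  (cmp 1,0)
BGT L1: taken
r4=25^18=11
r5=1-1=0
CMP r5, #0  (cmp 0,0)
BGT L1: not taken
r4=11-13=-2
halt.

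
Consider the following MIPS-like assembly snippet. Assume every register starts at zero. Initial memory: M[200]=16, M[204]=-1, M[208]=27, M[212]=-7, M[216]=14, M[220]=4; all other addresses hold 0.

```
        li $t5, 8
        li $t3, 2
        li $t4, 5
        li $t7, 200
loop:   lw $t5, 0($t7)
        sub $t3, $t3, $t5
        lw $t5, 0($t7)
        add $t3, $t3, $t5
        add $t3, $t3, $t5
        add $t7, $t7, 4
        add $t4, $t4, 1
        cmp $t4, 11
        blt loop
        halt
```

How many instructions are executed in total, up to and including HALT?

59

after li $t5, 8: $t5=8
after li $t3, 2: $t3=2
after li $t4, 5: $t4=5
after li $t7, 200: $t7=200
after lw $t5, 0($t7): $t5=M[200]=16
after sub $t3, $t3, $t5: $t3=2-16=-14
after lw $t5, 0($t7): $t5=M[200]=16
after add $t3, $t3, $t5: $t3=(-14)+16=2
after add $t3, $t3, $t5: $t3=2+16=18
after add $t7, $t7, 4: $t7=200+4=204
after add $t4, $t4, 1: $t4=5+1=6
cmp $t4, 11  (cmp 6,11)
blt loop: taken
after lw $t5, 0($t7): $t5=M[204]=-1
after sub $t3, $t3, $t5: $t3=18-(-1)=19
after lw $t5, 0($t7): $t5=M[204]=-1
after add $t3, $t3, $t5: $t3=19+(-1)=18
after add $t3, $t3, $t5: $t3=18+(-1)=17
after add $t7, $t7, 4: $t7=204+4=208
after add $t4, $t4, 1: $t4=6+1=7
cmp $t4, 11  (cmp 7,11)
blt loop: taken
after lw $t5, 0($t7): $t5=M[208]=27
after sub $t3, $t3, $t5: $t3=17-27=-10
after lw $t5, 0($t7): $t5=M[208]=27
after add $t3, $t3, $t5: $t3=(-10)+27=17
after add $t3, $t3, $t5: $t3=17+27=44
after add $t7, $t7, 4: $t7=208+4=212
after add $t4, $t4, 1: $t4=7+1=8
cmp $t4, 11  (cmp 8,11)
blt loop: taken
after lw $t5, 0($t7): $t5=M[212]=-7
after sub $t3, $t3, $t5: $t3=44-(-7)=51
after lw $t5, 0($t7): $t5=M[212]=-7
after add $t3, $t3, $t5: $t3=51+(-7)=44
after add $t3, $t3, $t5: $t3=44+(-7)=37
after add $t7, $t7, 4: $t7=212+4=216
after add $t4, $t4, 1: $t4=8+1=9
cmp $t4, 11  (cmp 9,11)
blt loop: taken
after lw $t5, 0($t7): $t5=M[216]=14
after sub $t3, $t3, $t5: $t3=37-14=23
after lw $t5, 0($t7): $t5=M[216]=14
after add $t3, $t3, $t5: $t3=23+14=37
after add $t3, $t3, $t5: $t3=37+14=51
after add $t7, $t7, 4: $t7=216+4=220
after add $t4, $t4, 1: $t4=9+1=10
cmp $t4, 11  (cmp 10,11)
blt loop: taken
after lw $t5, 0($t7): $t5=M[220]=4
after sub $t3, $t3, $t5: $t3=51-4=47
after lw $t5, 0($t7): $t5=M[220]=4
after add $t3, $t3, $t5: $t3=47+4=51
after add $t3, $t3, $t5: $t3=51+4=55
after add $t7, $t7, 4: $t7=220+4=224
after add $t4, $t4, 1: $t4=10+1=11
cmp $t4, 11  (cmp 11,11)
blt loop: not taken
halt.
Total executed instructions: 59.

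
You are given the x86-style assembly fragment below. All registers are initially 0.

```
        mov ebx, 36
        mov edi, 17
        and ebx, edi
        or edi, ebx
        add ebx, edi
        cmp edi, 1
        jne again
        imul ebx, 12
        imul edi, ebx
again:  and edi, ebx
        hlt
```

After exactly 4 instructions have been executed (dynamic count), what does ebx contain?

0

after mov ebx, 36: ebx=36
after mov edi, 17: edi=17
after and ebx, edi: ebx=36&17=0
after or edi, ebx: edi=17|0=17
After step 4: ebx = 0.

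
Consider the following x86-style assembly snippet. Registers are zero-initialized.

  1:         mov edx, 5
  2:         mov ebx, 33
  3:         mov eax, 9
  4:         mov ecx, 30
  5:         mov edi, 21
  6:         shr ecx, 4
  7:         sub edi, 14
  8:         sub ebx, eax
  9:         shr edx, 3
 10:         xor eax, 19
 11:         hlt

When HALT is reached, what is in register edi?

mov edx, 5 → edx=5
mov ebx, 33 → ebx=33
mov eax, 9 → eax=9
mov ecx, 30 → ecx=30
mov edi, 21 → edi=21
shr ecx, 4 → ecx=30>>4=1
sub edi, 14 → edi=21-14=7
sub ebx, eax → ebx=33-9=24
shr edx, 3 → edx=5>>3=0
xor eax, 19 → eax=9^19=26
halt.

7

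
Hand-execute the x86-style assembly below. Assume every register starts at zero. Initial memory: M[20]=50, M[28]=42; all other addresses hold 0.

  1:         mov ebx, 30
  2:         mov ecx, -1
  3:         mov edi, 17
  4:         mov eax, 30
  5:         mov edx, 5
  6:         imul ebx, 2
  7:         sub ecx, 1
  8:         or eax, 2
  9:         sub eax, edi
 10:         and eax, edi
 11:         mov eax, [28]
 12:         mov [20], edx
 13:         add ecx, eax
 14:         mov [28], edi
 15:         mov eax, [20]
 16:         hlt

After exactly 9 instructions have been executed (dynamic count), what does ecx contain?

-2

after mov ebx, 30: ebx=30
after mov ecx, -1: ecx=-1
after mov edi, 17: edi=17
after mov eax, 30: eax=30
after mov edx, 5: edx=5
after imul ebx, 2: ebx=30*2=60
after sub ecx, 1: ecx=(-1)-1=-2
after or eax, 2: eax=30|2=30
after sub eax, edi: eax=30-17=13
After step 9: ecx = -2.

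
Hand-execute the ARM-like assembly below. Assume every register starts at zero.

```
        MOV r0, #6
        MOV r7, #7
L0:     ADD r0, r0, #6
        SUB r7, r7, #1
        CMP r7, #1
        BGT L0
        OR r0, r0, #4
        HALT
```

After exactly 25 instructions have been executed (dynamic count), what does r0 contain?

MOV r0, #6 → r0=6
MOV r7, #7 → r7=7
ADD r0, r0, #6 → r0=6+6=12
SUB r7, r7, #1 → r7=7-1=6
CMP r7, #1  (cmp 6,1)
BGT L0: taken
ADD r0, r0, #6 → r0=12+6=18
SUB r7, r7, #1 → r7=6-1=5
CMP r7, #1  (cmp 5,1)
BGT L0: taken
ADD r0, r0, #6 → r0=18+6=24
SUB r7, r7, #1 → r7=5-1=4
CMP r7, #1  (cmp 4,1)
BGT L0: taken
ADD r0, r0, #6 → r0=24+6=30
SUB r7, r7, #1 → r7=4-1=3
CMP r7, #1  (cmp 3,1)
BGT L0: taken
ADD r0, r0, #6 → r0=30+6=36
SUB r7, r7, #1 → r7=3-1=2
CMP r7, #1  (cmp 2,1)
BGT L0: taken
ADD r0, r0, #6 → r0=36+6=42
SUB r7, r7, #1 → r7=2-1=1
CMP r7, #1  (cmp 1,1)
After step 25: r0 = 42.

42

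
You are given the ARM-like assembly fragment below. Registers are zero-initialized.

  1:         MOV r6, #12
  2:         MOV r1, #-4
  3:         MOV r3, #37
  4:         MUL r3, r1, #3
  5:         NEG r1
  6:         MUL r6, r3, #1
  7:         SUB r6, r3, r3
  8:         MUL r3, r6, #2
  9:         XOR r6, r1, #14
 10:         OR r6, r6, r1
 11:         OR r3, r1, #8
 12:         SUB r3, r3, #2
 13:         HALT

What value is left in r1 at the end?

after MOV r6, #12: r6=12
after MOV r1, #-4: r1=-4
after MOV r3, #37: r3=37
after MUL r3, r1, #3: r3=(-4)*3=-12
after NEG r1: r1=-(-4)=4
after MUL r6, r3, #1: r6=(-12)*1=-12
after SUB r6, r3, r3: r6=(-12)-(-12)=0
after MUL r3, r6, #2: r3=0*2=0
after XOR r6, r1, #14: r6=4^14=10
after OR r6, r6, r1: r6=10|4=14
after OR r3, r1, #8: r3=4|8=12
after SUB r3, r3, #2: r3=12-2=10
halt.

4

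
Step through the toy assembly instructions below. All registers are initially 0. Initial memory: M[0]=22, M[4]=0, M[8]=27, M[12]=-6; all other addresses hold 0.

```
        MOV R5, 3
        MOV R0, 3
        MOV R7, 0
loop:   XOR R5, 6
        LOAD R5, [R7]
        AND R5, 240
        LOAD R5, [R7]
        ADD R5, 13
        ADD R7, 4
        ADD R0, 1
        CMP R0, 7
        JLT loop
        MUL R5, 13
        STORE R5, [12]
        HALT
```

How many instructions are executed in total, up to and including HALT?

42

MOV R5, 3 → R5=3
MOV R0, 3 → R0=3
MOV R7, 0 → R7=0
XOR R5, 6 → R5=3^6=5
LOAD R5, [R7] → R5=M[0]=22
AND R5, 240 → R5=22&240=16
LOAD R5, [R7] → R5=M[0]=22
ADD R5, 13 → R5=22+13=35
ADD R7, 4 → R7=0+4=4
ADD R0, 1 → R0=3+1=4
CMP R0, 7  (cmp 4,7)
JLT loop: taken
XOR R5, 6 → R5=35^6=37
LOAD R5, [R7] → R5=M[4]=0
AND R5, 240 → R5=0&240=0
LOAD R5, [R7] → R5=M[4]=0
ADD R5, 13 → R5=0+13=13
ADD R7, 4 → R7=4+4=8
ADD R0, 1 → R0=4+1=5
CMP R0, 7  (cmp 5,7)
JLT loop: taken
XOR R5, 6 → R5=13^6=11
LOAD R5, [R7] → R5=M[8]=27
AND R5, 240 → R5=27&240=16
LOAD R5, [R7] → R5=M[8]=27
ADD R5, 13 → R5=27+13=40
ADD R7, 4 → R7=8+4=12
ADD R0, 1 → R0=5+1=6
CMP R0, 7  (cmp 6,7)
JLT loop: taken
XOR R5, 6 → R5=40^6=46
LOAD R5, [R7] → R5=M[12]=-6
AND R5, 240 → R5=(-6)&240=240
LOAD R5, [R7] → R5=M[12]=-6
ADD R5, 13 → R5=(-6)+13=7
ADD R7, 4 → R7=12+4=16
ADD R0, 1 → R0=6+1=7
CMP R0, 7  (cmp 7,7)
JLT loop: not taken
MUL R5, 13 → R5=7*13=91
STORE R5, [12] → M[12]=91
halt.
Total executed instructions: 42.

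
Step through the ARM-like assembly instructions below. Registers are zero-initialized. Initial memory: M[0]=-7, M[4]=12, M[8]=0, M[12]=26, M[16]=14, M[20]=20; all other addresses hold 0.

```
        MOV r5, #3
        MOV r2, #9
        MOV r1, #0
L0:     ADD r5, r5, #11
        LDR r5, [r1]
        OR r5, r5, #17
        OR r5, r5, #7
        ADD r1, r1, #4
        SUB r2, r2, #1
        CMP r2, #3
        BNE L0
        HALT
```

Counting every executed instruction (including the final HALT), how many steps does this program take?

MOV r5, #3 → r5=3
MOV r2, #9 → r2=9
MOV r1, #0 → r1=0
ADD r5, r5, #11 → r5=3+11=14
LDR r5, [r1] → r5=M[0]=-7
OR r5, r5, #17 → r5=(-7)|17=-7
OR r5, r5, #7 → r5=(-7)|7=-1
ADD r1, r1, #4 → r1=0+4=4
SUB r2, r2, #1 → r2=9-1=8
CMP r2, #3  (cmp 8,3)
BNE L0: taken
ADD r5, r5, #11 → r5=(-1)+11=10
LDR r5, [r1] → r5=M[4]=12
OR r5, r5, #17 → r5=12|17=29
OR r5, r5, #7 → r5=29|7=31
ADD r1, r1, #4 → r1=4+4=8
SUB r2, r2, #1 → r2=8-1=7
CMP r2, #3  (cmp 7,3)
BNE L0: taken
ADD r5, r5, #11 → r5=31+11=42
LDR r5, [r1] → r5=M[8]=0
OR r5, r5, #17 → r5=0|17=17
OR r5, r5, #7 → r5=17|7=23
ADD r1, r1, #4 → r1=8+4=12
SUB r2, r2, #1 → r2=7-1=6
CMP r2, #3  (cmp 6,3)
BNE L0: taken
ADD r5, r5, #11 → r5=23+11=34
LDR r5, [r1] → r5=M[12]=26
OR r5, r5, #17 → r5=26|17=27
OR r5, r5, #7 → r5=27|7=31
ADD r1, r1, #4 → r1=12+4=16
SUB r2, r2, #1 → r2=6-1=5
CMP r2, #3  (cmp 5,3)
BNE L0: taken
ADD r5, r5, #11 → r5=31+11=42
LDR r5, [r1] → r5=M[16]=14
OR r5, r5, #17 → r5=14|17=31
OR r5, r5, #7 → r5=31|7=31
ADD r1, r1, #4 → r1=16+4=20
SUB r2, r2, #1 → r2=5-1=4
CMP r2, #3  (cmp 4,3)
BNE L0: taken
ADD r5, r5, #11 → r5=31+11=42
LDR r5, [r1] → r5=M[20]=20
OR r5, r5, #17 → r5=20|17=21
OR r5, r5, #7 → r5=21|7=23
ADD r1, r1, #4 → r1=20+4=24
SUB r2, r2, #1 → r2=4-1=3
CMP r2, #3  (cmp 3,3)
BNE L0: not taken
halt.
Total executed instructions: 52.

52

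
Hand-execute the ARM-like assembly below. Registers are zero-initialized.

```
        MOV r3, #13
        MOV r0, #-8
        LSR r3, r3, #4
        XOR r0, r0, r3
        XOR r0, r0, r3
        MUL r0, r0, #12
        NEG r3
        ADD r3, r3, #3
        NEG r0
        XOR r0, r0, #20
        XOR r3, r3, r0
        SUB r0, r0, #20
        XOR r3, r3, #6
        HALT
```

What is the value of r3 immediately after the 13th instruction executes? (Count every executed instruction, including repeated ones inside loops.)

113

MOV r3, #13 → r3=13
MOV r0, #-8 → r0=-8
LSR r3, r3, #4 → r3=13>>4=0
XOR r0, r0, r3 → r0=(-8)^0=-8
XOR r0, r0, r3 → r0=(-8)^0=-8
MUL r0, r0, #12 → r0=(-8)*12=-96
NEG r3 → r3=-(0)=0
ADD r3, r3, #3 → r3=0+3=3
NEG r0 → r0=-(-96)=96
XOR r0, r0, #20 → r0=96^20=116
XOR r3, r3, r0 → r3=3^116=119
SUB r0, r0, #20 → r0=116-20=96
XOR r3, r3, #6 → r3=119^6=113
After step 13: r3 = 113.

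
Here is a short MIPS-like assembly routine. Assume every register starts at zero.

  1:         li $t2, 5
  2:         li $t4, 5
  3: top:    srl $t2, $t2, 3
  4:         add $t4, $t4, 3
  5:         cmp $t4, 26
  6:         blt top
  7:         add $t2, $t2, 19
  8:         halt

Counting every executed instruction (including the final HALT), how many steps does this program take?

32

li $t2, 5 → $t2=5
li $t4, 5 → $t4=5
srl $t2, $t2, 3 → $t2=5>>3=0
add $t4, $t4, 3 → $t4=5+3=8
cmp $t4, 26  (cmp 8,26)
blt top: taken
srl $t2, $t2, 3 → $t2=0>>3=0
add $t4, $t4, 3 → $t4=8+3=11
cmp $t4, 26  (cmp 11,26)
blt top: taken
srl $t2, $t2, 3 → $t2=0>>3=0
add $t4, $t4, 3 → $t4=11+3=14
cmp $t4, 26  (cmp 14,26)
blt top: taken
srl $t2, $t2, 3 → $t2=0>>3=0
add $t4, $t4, 3 → $t4=14+3=17
cmp $t4, 26  (cmp 17,26)
blt top: taken
srl $t2, $t2, 3 → $t2=0>>3=0
add $t4, $t4, 3 → $t4=17+3=20
cmp $t4, 26  (cmp 20,26)
blt top: taken
srl $t2, $t2, 3 → $t2=0>>3=0
add $t4, $t4, 3 → $t4=20+3=23
cmp $t4, 26  (cmp 23,26)
blt top: taken
srl $t2, $t2, 3 → $t2=0>>3=0
add $t4, $t4, 3 → $t4=23+3=26
cmp $t4, 26  (cmp 26,26)
blt top: not taken
add $t2, $t2, 19 → $t2=0+19=19
halt.
Total executed instructions: 32.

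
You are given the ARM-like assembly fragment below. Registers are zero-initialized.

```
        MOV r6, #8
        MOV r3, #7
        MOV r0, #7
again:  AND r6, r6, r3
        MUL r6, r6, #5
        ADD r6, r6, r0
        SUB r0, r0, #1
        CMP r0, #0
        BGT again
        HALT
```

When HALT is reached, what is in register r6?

after MOV r6, #8: r6=8
after MOV r3, #7: r3=7
after MOV r0, #7: r0=7
after AND r6, r6, r3: r6=8&7=0
after MUL r6, r6, #5: r6=0*5=0
after ADD r6, r6, r0: r6=0+7=7
after SUB r0, r0, #1: r0=7-1=6
CMP r0, #0  (cmp 6,0)
BGT again: taken
after AND r6, r6, r3: r6=7&7=7
after MUL r6, r6, #5: r6=7*5=35
after ADD r6, r6, r0: r6=35+6=41
after SUB r0, r0, #1: r0=6-1=5
CMP r0, #0  (cmp 5,0)
BGT again: taken
after AND r6, r6, r3: r6=41&7=1
after MUL r6, r6, #5: r6=1*5=5
after ADD r6, r6, r0: r6=5+5=10
after SUB r0, r0, #1: r0=5-1=4
CMP r0, #0  (cmp 4,0)
BGT again: taken
after AND r6, r6, r3: r6=10&7=2
after MUL r6, r6, #5: r6=2*5=10
after ADD r6, r6, r0: r6=10+4=14
after SUB r0, r0, #1: r0=4-1=3
CMP r0, #0  (cmp 3,0)
BGT again: taken
after AND r6, r6, r3: r6=14&7=6
after MUL r6, r6, #5: r6=6*5=30
after ADD r6, r6, r0: r6=30+3=33
after SUB r0, r0, #1: r0=3-1=2
CMP r0, #0  (cmp 2,0)
BGT again: taken
after AND r6, r6, r3: r6=33&7=1
after MUL r6, r6, #5: r6=1*5=5
after ADD r6, r6, r0: r6=5+2=7
after SUB r0, r0, #1: r0=2-1=1
CMP r0, #0  (cmp 1,0)
BGT again: taken
after AND r6, r6, r3: r6=7&7=7
after MUL r6, r6, #5: r6=7*5=35
after ADD r6, r6, r0: r6=35+1=36
after SUB r0, r0, #1: r0=1-1=0
CMP r0, #0  (cmp 0,0)
BGT again: not taken
halt.

36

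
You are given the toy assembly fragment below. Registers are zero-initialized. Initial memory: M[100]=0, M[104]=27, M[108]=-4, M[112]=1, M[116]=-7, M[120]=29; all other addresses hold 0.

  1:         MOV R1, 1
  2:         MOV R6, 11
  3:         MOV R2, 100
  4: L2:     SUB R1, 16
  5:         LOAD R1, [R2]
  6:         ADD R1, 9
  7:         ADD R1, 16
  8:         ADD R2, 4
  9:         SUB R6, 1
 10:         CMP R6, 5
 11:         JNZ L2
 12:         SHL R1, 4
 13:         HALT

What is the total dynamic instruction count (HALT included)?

53

R1=1
R6=11
R2=100
R1=1-16=-15
R1=M[100]=0
R1=0+9=9
R1=9+16=25
R2=100+4=104
R6=11-1=10
CMP R6, 5  (cmp 10,5)
JNZ L2: taken
R1=25-16=9
R1=M[104]=27
R1=27+9=36
R1=36+16=52
R2=104+4=108
R6=10-1=9
CMP R6, 5  (cmp 9,5)
JNZ L2: taken
R1=52-16=36
R1=M[108]=-4
R1=(-4)+9=5
R1=5+16=21
R2=108+4=112
R6=9-1=8
CMP R6, 5  (cmp 8,5)
JNZ L2: taken
R1=21-16=5
R1=M[112]=1
R1=1+9=10
R1=10+16=26
R2=112+4=116
R6=8-1=7
CMP R6, 5  (cmp 7,5)
JNZ L2: taken
R1=26-16=10
R1=M[116]=-7
R1=(-7)+9=2
R1=2+16=18
R2=116+4=120
R6=7-1=6
CMP R6, 5  (cmp 6,5)
JNZ L2: taken
R1=18-16=2
R1=M[120]=29
R1=29+9=38
R1=38+16=54
R2=120+4=124
R6=6-1=5
CMP R6, 5  (cmp 5,5)
JNZ L2: not taken
R1=54<<4=864
halt.
Total executed instructions: 53.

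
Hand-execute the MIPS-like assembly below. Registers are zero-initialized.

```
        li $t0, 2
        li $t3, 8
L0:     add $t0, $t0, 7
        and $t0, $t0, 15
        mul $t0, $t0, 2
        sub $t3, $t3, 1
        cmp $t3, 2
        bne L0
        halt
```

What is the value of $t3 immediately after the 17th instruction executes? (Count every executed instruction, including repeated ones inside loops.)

6

after li $t0, 2: $t0=2
after li $t3, 8: $t3=8
after add $t0, $t0, 7: $t0=2+7=9
after and $t0, $t0, 15: $t0=9&15=9
after mul $t0, $t0, 2: $t0=9*2=18
after sub $t3, $t3, 1: $t3=8-1=7
cmp $t3, 2  (cmp 7,2)
bne L0: taken
after add $t0, $t0, 7: $t0=18+7=25
after and $t0, $t0, 15: $t0=25&15=9
after mul $t0, $t0, 2: $t0=9*2=18
after sub $t3, $t3, 1: $t3=7-1=6
cmp $t3, 2  (cmp 6,2)
bne L0: taken
after add $t0, $t0, 7: $t0=18+7=25
after and $t0, $t0, 15: $t0=25&15=9
after mul $t0, $t0, 2: $t0=9*2=18
After step 17: $t3 = 6.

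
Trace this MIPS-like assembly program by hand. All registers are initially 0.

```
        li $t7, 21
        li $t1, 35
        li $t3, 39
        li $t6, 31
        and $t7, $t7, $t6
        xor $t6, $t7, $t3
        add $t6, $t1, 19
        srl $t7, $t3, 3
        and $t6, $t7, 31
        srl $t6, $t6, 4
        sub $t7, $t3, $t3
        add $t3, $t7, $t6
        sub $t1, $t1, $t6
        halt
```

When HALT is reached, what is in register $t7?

0

li $t7, 21 → $t7=21
li $t1, 35 → $t1=35
li $t3, 39 → $t3=39
li $t6, 31 → $t6=31
and $t7, $t7, $t6 → $t7=21&31=21
xor $t6, $t7, $t3 → $t6=21^39=50
add $t6, $t1, 19 → $t6=35+19=54
srl $t7, $t3, 3 → $t7=39>>3=4
and $t6, $t7, 31 → $t6=4&31=4
srl $t6, $t6, 4 → $t6=4>>4=0
sub $t7, $t3, $t3 → $t7=39-39=0
add $t3, $t7, $t6 → $t3=0+0=0
sub $t1, $t1, $t6 → $t1=35-0=35
halt.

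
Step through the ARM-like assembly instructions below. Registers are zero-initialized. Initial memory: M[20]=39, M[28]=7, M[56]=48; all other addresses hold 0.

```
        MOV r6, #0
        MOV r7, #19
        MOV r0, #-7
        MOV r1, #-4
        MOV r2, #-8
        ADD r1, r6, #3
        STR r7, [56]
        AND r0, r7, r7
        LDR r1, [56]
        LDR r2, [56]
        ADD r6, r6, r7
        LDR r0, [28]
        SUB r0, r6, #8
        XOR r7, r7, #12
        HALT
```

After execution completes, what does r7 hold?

31

after MOV r6, #0: r6=0
after MOV r7, #19: r7=19
after MOV r0, #-7: r0=-7
after MOV r1, #-4: r1=-4
after MOV r2, #-8: r2=-8
after ADD r1, r6, #3: r1=0+3=3
STR r7, [56] → M[56]=19
after AND r0, r7, r7: r0=19&19=19
after LDR r1, [56]: r1=M[56]=19
after LDR r2, [56]: r2=M[56]=19
after ADD r6, r6, r7: r6=0+19=19
after LDR r0, [28]: r0=M[28]=7
after SUB r0, r6, #8: r0=19-8=11
after XOR r7, r7, #12: r7=19^12=31
halt.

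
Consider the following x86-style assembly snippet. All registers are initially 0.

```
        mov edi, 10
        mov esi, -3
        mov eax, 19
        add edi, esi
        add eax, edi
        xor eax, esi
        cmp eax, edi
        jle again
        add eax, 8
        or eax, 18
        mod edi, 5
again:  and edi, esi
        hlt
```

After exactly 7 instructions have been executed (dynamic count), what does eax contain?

-25

mov edi, 10 → edi=10
mov esi, -3 → esi=-3
mov eax, 19 → eax=19
add edi, esi → edi=10+(-3)=7
add eax, edi → eax=19+7=26
xor eax, esi → eax=26^(-3)=-25
cmp eax, edi  (cmp -25,7)
After step 7: eax = -25.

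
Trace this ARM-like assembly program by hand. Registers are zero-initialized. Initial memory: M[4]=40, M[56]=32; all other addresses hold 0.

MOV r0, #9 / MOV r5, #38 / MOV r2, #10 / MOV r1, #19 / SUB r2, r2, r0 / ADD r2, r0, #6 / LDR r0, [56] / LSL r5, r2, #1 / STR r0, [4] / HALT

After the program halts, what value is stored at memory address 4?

32

after MOV r0, #9: r0=9
after MOV r5, #38: r5=38
after MOV r2, #10: r2=10
after MOV r1, #19: r1=19
after SUB r2, r2, r0: r2=10-9=1
after ADD r2, r0, #6: r2=9+6=15
after LDR r0, [56]: r0=M[56]=32
after LSL r5, r2, #1: r5=15<<1=30
STR r0, [4] → M[4]=32
halt.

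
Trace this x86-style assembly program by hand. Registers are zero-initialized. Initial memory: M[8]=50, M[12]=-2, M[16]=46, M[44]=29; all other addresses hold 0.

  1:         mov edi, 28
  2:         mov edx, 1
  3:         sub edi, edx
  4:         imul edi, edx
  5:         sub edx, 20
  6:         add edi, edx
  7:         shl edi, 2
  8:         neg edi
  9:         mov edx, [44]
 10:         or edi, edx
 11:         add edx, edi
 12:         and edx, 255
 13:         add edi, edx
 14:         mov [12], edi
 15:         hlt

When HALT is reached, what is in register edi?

mov edi, 28 → edi=28
mov edx, 1 → edx=1
sub edi, edx → edi=28-1=27
imul edi, edx → edi=27*1=27
sub edx, 20 → edx=1-20=-19
add edi, edx → edi=27+(-19)=8
shl edi, 2 → edi=8<<2=32
neg edi → edi=-(32)=-32
mov edx, [44] → edx=M[44]=29
or edi, edx → edi=(-32)|29=-3
add edx, edi → edx=29+(-3)=26
and edx, 255 → edx=26&255=26
add edi, edx → edi=(-3)+26=23
mov [12], edi → M[12]=23
halt.

23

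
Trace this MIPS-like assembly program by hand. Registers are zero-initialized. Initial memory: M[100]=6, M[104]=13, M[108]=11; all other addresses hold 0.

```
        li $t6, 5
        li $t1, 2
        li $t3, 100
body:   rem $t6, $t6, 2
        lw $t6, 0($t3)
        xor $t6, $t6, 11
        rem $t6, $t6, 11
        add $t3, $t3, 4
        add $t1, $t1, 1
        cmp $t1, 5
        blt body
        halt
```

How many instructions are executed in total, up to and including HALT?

after li $t6, 5: $t6=5
after li $t1, 2: $t1=2
after li $t3, 100: $t3=100
after rem $t6, $t6, 2: $t6=5%2=1
after lw $t6, 0($t3): $t6=M[100]=6
after xor $t6, $t6, 11: $t6=6^11=13
after rem $t6, $t6, 11: $t6=13%11=2
after add $t3, $t3, 4: $t3=100+4=104
after add $t1, $t1, 1: $t1=2+1=3
cmp $t1, 5  (cmp 3,5)
blt body: taken
after rem $t6, $t6, 2: $t6=2%2=0
after lw $t6, 0($t3): $t6=M[104]=13
after xor $t6, $t6, 11: $t6=13^11=6
after rem $t6, $t6, 11: $t6=6%11=6
after add $t3, $t3, 4: $t3=104+4=108
after add $t1, $t1, 1: $t1=3+1=4
cmp $t1, 5  (cmp 4,5)
blt body: taken
after rem $t6, $t6, 2: $t6=6%2=0
after lw $t6, 0($t3): $t6=M[108]=11
after xor $t6, $t6, 11: $t6=11^11=0
after rem $t6, $t6, 11: $t6=0%11=0
after add $t3, $t3, 4: $t3=108+4=112
after add $t1, $t1, 1: $t1=4+1=5
cmp $t1, 5  (cmp 5,5)
blt body: not taken
halt.
Total executed instructions: 28.

28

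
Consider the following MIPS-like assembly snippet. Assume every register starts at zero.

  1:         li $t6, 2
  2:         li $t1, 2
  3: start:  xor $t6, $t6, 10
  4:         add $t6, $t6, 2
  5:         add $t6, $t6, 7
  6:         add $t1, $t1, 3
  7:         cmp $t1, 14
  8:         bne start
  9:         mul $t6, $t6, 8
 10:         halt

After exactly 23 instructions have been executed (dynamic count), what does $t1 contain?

11

$t6=2
$t1=2
$t6=2^10=8
$t6=8+2=10
$t6=10+7=17
$t1=2+3=5
cmp $t1, 14  (cmp 5,14)
bne start: taken
$t6=17^10=27
$t6=27+2=29
$t6=29+7=36
$t1=5+3=8
cmp $t1, 14  (cmp 8,14)
bne start: taken
$t6=36^10=46
$t6=46+2=48
$t6=48+7=55
$t1=8+3=11
cmp $t1, 14  (cmp 11,14)
bne start: taken
$t6=55^10=61
$t6=61+2=63
$t6=63+7=70
After step 23: $t1 = 11.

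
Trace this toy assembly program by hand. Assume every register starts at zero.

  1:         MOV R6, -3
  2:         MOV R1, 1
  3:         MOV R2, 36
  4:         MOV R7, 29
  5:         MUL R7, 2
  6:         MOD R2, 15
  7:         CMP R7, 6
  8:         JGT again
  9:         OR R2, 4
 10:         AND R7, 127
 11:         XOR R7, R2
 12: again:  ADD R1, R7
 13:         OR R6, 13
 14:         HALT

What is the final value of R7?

58

R6=-3
R1=1
R2=36
R7=29
R7=29*2=58
R2=36%15=6
CMP R7, 6  (cmp 58,6)
JGT again: taken
R1=1+58=59
R6=(-3)|13=-3
halt.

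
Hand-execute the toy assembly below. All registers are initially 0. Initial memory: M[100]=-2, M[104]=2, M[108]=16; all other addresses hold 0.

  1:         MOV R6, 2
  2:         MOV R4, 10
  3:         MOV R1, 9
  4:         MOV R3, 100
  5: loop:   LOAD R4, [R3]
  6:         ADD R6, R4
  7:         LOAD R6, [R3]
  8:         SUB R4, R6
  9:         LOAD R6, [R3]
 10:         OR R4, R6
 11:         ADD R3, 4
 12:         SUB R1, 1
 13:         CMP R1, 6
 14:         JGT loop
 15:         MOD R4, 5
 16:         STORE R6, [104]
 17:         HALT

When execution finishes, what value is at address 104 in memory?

16

MOV R6, 2 → R6=2
MOV R4, 10 → R4=10
MOV R1, 9 → R1=9
MOV R3, 100 → R3=100
LOAD R4, [R3] → R4=M[100]=-2
ADD R6, R4 → R6=2+(-2)=0
LOAD R6, [R3] → R6=M[100]=-2
SUB R4, R6 → R4=(-2)-(-2)=0
LOAD R6, [R3] → R6=M[100]=-2
OR R4, R6 → R4=0|(-2)=-2
ADD R3, 4 → R3=100+4=104
SUB R1, 1 → R1=9-1=8
CMP R1, 6  (cmp 8,6)
JGT loop: taken
LOAD R4, [R3] → R4=M[104]=2
ADD R6, R4 → R6=(-2)+2=0
LOAD R6, [R3] → R6=M[104]=2
SUB R4, R6 → R4=2-2=0
LOAD R6, [R3] → R6=M[104]=2
OR R4, R6 → R4=0|2=2
ADD R3, 4 → R3=104+4=108
SUB R1, 1 → R1=8-1=7
CMP R1, 6  (cmp 7,6)
JGT loop: taken
LOAD R4, [R3] → R4=M[108]=16
ADD R6, R4 → R6=2+16=18
LOAD R6, [R3] → R6=M[108]=16
SUB R4, R6 → R4=16-16=0
LOAD R6, [R3] → R6=M[108]=16
OR R4, R6 → R4=0|16=16
ADD R3, 4 → R3=108+4=112
SUB R1, 1 → R1=7-1=6
CMP R1, 6  (cmp 6,6)
JGT loop: not taken
MOD R4, 5 → R4=16%5=1
STORE R6, [104] → M[104]=16
halt.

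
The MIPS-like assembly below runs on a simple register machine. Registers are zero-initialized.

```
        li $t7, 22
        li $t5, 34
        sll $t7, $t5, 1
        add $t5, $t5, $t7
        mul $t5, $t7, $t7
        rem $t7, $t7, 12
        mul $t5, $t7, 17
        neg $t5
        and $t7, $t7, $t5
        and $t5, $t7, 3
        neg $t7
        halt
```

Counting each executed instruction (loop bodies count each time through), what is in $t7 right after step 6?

li $t7, 22 → $t7=22
li $t5, 34 → $t5=34
sll $t7, $t5, 1 → $t7=34<<1=68
add $t5, $t5, $t7 → $t5=34+68=102
mul $t5, $t7, $t7 → $t5=68*68=4624
rem $t7, $t7, 12 → $t7=68%12=8
After step 6: $t7 = 8.

8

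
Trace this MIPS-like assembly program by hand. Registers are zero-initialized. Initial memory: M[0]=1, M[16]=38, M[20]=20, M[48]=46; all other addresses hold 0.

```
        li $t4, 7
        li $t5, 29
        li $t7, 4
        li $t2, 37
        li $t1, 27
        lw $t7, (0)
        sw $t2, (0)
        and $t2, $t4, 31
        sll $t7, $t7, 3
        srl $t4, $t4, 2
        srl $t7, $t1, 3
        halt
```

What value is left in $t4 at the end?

$t4=7
$t5=29
$t7=4
$t2=37
$t1=27
$t7=M[0]=1
sw $t2, (0) → M[0]=37
$t2=7&31=7
$t7=1<<3=8
$t4=7>>2=1
$t7=27>>3=3
halt.

1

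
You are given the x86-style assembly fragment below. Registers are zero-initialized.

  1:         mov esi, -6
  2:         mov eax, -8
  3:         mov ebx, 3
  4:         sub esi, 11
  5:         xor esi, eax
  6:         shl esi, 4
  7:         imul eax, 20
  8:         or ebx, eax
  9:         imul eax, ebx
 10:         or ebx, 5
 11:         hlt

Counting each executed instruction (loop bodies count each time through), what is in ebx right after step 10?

-153

esi=-6
eax=-8
ebx=3
esi=(-6)-11=-17
esi=(-17)^(-8)=23
esi=23<<4=368
eax=(-8)*20=-160
ebx=3|(-160)=-157
eax=(-160)*(-157)=25120
ebx=(-157)|5=-153
After step 10: ebx = -153.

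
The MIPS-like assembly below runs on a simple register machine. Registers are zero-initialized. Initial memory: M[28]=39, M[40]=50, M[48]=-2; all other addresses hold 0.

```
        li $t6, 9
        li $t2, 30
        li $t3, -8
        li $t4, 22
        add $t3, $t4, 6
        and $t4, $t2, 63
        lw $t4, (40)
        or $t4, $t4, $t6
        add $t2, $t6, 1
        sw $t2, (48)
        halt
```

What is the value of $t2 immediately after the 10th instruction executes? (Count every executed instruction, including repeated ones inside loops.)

li $t6, 9 → $t6=9
li $t2, 30 → $t2=30
li $t3, -8 → $t3=-8
li $t4, 22 → $t4=22
add $t3, $t4, 6 → $t3=22+6=28
and $t4, $t2, 63 → $t4=30&63=30
lw $t4, (40) → $t4=M[40]=50
or $t4, $t4, $t6 → $t4=50|9=59
add $t2, $t6, 1 → $t2=9+1=10
sw $t2, (48) → M[48]=10
After step 10: $t2 = 10.

10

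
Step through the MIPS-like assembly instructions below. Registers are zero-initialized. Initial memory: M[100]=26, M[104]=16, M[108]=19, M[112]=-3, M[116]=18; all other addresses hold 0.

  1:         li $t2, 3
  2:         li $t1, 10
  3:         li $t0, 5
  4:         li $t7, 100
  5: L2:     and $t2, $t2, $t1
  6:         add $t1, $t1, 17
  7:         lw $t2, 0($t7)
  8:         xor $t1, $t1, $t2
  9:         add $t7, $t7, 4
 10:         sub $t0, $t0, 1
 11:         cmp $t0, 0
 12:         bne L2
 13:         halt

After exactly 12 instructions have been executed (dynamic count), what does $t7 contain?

104

after li $t2, 3: $t2=3
after li $t1, 10: $t1=10
after li $t0, 5: $t0=5
after li $t7, 100: $t7=100
after and $t2, $t2, $t1: $t2=3&10=2
after add $t1, $t1, 17: $t1=10+17=27
after lw $t2, 0($t7): $t2=M[100]=26
after xor $t1, $t1, $t2: $t1=27^26=1
after add $t7, $t7, 4: $t7=100+4=104
after sub $t0, $t0, 1: $t0=5-1=4
cmp $t0, 0  (cmp 4,0)
bne L2: taken
After step 12: $t7 = 104.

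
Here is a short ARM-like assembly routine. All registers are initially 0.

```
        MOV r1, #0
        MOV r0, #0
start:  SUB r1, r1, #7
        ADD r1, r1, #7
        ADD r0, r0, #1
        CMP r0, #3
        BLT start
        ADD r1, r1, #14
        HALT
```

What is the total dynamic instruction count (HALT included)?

19

r1=0
r0=0
r1=0-7=-7
r1=(-7)+7=0
r0=0+1=1
CMP r0, #3  (cmp 1,3)
BLT start: taken
r1=0-7=-7
r1=(-7)+7=0
r0=1+1=2
CMP r0, #3  (cmp 2,3)
BLT start: taken
r1=0-7=-7
r1=(-7)+7=0
r0=2+1=3
CMP r0, #3  (cmp 3,3)
BLT start: not taken
r1=0+14=14
halt.
Total executed instructions: 19.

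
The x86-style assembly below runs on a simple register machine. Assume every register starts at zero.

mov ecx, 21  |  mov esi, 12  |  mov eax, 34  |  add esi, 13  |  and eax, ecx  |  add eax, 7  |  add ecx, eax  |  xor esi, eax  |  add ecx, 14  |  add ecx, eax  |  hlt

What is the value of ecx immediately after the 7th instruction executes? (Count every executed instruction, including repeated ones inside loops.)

mov ecx, 21 → ecx=21
mov esi, 12 → esi=12
mov eax, 34 → eax=34
add esi, 13 → esi=12+13=25
and eax, ecx → eax=34&21=0
add eax, 7 → eax=0+7=7
add ecx, eax → ecx=21+7=28
After step 7: ecx = 28.

28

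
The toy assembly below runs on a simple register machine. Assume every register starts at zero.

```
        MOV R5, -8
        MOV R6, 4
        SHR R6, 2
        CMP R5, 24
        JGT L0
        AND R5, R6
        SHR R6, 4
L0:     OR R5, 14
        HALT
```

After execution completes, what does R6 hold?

MOV R5, -8 → R5=-8
MOV R6, 4 → R6=4
SHR R6, 2 → R6=4>>2=1
CMP R5, 24  (cmp -8,24)
JGT L0: not taken
AND R5, R6 → R5=(-8)&1=0
SHR R6, 4 → R6=1>>4=0
OR R5, 14 → R5=0|14=14
halt.

0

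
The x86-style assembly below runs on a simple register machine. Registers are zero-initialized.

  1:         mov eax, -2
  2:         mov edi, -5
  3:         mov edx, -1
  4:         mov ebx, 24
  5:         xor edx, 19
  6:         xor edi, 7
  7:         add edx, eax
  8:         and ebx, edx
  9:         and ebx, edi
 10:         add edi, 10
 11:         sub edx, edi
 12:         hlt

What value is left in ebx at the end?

mov eax, -2 → eax=-2
mov edi, -5 → edi=-5
mov edx, -1 → edx=-1
mov ebx, 24 → ebx=24
xor edx, 19 → edx=(-1)^19=-20
xor edi, 7 → edi=(-5)^7=-4
add edx, eax → edx=(-20)+(-2)=-22
and ebx, edx → ebx=24&(-22)=8
and ebx, edi → ebx=8&(-4)=8
add edi, 10 → edi=(-4)+10=6
sub edx, edi → edx=(-22)-6=-28
halt.

8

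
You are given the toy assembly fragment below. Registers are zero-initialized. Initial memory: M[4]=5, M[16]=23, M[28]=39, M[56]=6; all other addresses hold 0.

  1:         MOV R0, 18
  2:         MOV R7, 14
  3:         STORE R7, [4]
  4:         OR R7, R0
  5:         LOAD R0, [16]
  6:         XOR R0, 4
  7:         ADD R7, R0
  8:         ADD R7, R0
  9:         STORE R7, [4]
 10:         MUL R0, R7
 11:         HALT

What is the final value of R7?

MOV R0, 18 → R0=18
MOV R7, 14 → R7=14
STORE R7, [4] → M[4]=14
OR R7, R0 → R7=14|18=30
LOAD R0, [16] → R0=M[16]=23
XOR R0, 4 → R0=23^4=19
ADD R7, R0 → R7=30+19=49
ADD R7, R0 → R7=49+19=68
STORE R7, [4] → M[4]=68
MUL R0, R7 → R0=19*68=1292
halt.

68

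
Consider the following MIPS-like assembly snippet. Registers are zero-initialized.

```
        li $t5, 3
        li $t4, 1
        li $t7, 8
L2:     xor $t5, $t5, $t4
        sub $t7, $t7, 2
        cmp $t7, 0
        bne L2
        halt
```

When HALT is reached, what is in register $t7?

li $t5, 3 → $t5=3
li $t4, 1 → $t4=1
li $t7, 8 → $t7=8
xor $t5, $t5, $t4 → $t5=3^1=2
sub $t7, $t7, 2 → $t7=8-2=6
cmp $t7, 0  (cmp 6,0)
bne L2: taken
xor $t5, $t5, $t4 → $t5=2^1=3
sub $t7, $t7, 2 → $t7=6-2=4
cmp $t7, 0  (cmp 4,0)
bne L2: taken
xor $t5, $t5, $t4 → $t5=3^1=2
sub $t7, $t7, 2 → $t7=4-2=2
cmp $t7, 0  (cmp 2,0)
bne L2: taken
xor $t5, $t5, $t4 → $t5=2^1=3
sub $t7, $t7, 2 → $t7=2-2=0
cmp $t7, 0  (cmp 0,0)
bne L2: not taken
halt.

0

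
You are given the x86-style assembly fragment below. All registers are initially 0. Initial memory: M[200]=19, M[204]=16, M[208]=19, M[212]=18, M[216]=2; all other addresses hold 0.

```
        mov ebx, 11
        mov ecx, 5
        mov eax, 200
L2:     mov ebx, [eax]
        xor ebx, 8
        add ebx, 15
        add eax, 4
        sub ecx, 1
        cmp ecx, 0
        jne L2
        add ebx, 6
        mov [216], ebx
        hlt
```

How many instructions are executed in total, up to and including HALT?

41

after mov ebx, 11: ebx=11
after mov ecx, 5: ecx=5
after mov eax, 200: eax=200
after mov ebx, [eax]: ebx=M[200]=19
after xor ebx, 8: ebx=19^8=27
after add ebx, 15: ebx=27+15=42
after add eax, 4: eax=200+4=204
after sub ecx, 1: ecx=5-1=4
cmp ecx, 0  (cmp 4,0)
jne L2: taken
after mov ebx, [eax]: ebx=M[204]=16
after xor ebx, 8: ebx=16^8=24
after add ebx, 15: ebx=24+15=39
after add eax, 4: eax=204+4=208
after sub ecx, 1: ecx=4-1=3
cmp ecx, 0  (cmp 3,0)
jne L2: taken
after mov ebx, [eax]: ebx=M[208]=19
after xor ebx, 8: ebx=19^8=27
after add ebx, 15: ebx=27+15=42
after add eax, 4: eax=208+4=212
after sub ecx, 1: ecx=3-1=2
cmp ecx, 0  (cmp 2,0)
jne L2: taken
after mov ebx, [eax]: ebx=M[212]=18
after xor ebx, 8: ebx=18^8=26
after add ebx, 15: ebx=26+15=41
after add eax, 4: eax=212+4=216
after sub ecx, 1: ecx=2-1=1
cmp ecx, 0  (cmp 1,0)
jne L2: taken
after mov ebx, [eax]: ebx=M[216]=2
after xor ebx, 8: ebx=2^8=10
after add ebx, 15: ebx=10+15=25
after add eax, 4: eax=216+4=220
after sub ecx, 1: ecx=1-1=0
cmp ecx, 0  (cmp 0,0)
jne L2: not taken
after add ebx, 6: ebx=25+6=31
mov [216], ebx → M[216]=31
halt.
Total executed instructions: 41.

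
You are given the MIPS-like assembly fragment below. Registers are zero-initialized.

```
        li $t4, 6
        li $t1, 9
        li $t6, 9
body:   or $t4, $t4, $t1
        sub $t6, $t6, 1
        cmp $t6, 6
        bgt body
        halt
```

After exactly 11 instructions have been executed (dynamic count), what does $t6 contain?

after li $t4, 6: $t4=6
after li $t1, 9: $t1=9
after li $t6, 9: $t6=9
after or $t4, $t4, $t1: $t4=6|9=15
after sub $t6, $t6, 1: $t6=9-1=8
cmp $t6, 6  (cmp 8,6)
bgt body: taken
after or $t4, $t4, $t1: $t4=15|9=15
after sub $t6, $t6, 1: $t6=8-1=7
cmp $t6, 6  (cmp 7,6)
bgt body: taken
After step 11: $t6 = 7.

7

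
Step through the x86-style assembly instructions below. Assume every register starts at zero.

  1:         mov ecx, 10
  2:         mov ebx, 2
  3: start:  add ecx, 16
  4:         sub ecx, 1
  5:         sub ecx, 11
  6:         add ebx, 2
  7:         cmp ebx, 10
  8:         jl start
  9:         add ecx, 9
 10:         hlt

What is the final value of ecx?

35

mov ecx, 10 → ecx=10
mov ebx, 2 → ebx=2
add ecx, 16 → ecx=10+16=26
sub ecx, 1 → ecx=26-1=25
sub ecx, 11 → ecx=25-11=14
add ebx, 2 → ebx=2+2=4
cmp ebx, 10  (cmp 4,10)
jl start: taken
add ecx, 16 → ecx=14+16=30
sub ecx, 1 → ecx=30-1=29
sub ecx, 11 → ecx=29-11=18
add ebx, 2 → ebx=4+2=6
cmp ebx, 10  (cmp 6,10)
jl start: taken
add ecx, 16 → ecx=18+16=34
sub ecx, 1 → ecx=34-1=33
sub ecx, 11 → ecx=33-11=22
add ebx, 2 → ebx=6+2=8
cmp ebx, 10  (cmp 8,10)
jl start: taken
add ecx, 16 → ecx=22+16=38
sub ecx, 1 → ecx=38-1=37
sub ecx, 11 → ecx=37-11=26
add ebx, 2 → ebx=8+2=10
cmp ebx, 10  (cmp 10,10)
jl start: not taken
add ecx, 9 → ecx=26+9=35
halt.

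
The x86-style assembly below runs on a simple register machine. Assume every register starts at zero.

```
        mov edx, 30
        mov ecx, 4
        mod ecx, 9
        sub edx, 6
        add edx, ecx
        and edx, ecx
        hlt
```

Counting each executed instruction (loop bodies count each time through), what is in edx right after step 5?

edx=30
ecx=4
ecx=4%9=4
edx=30-6=24
edx=24+4=28
After step 5: edx = 28.

28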